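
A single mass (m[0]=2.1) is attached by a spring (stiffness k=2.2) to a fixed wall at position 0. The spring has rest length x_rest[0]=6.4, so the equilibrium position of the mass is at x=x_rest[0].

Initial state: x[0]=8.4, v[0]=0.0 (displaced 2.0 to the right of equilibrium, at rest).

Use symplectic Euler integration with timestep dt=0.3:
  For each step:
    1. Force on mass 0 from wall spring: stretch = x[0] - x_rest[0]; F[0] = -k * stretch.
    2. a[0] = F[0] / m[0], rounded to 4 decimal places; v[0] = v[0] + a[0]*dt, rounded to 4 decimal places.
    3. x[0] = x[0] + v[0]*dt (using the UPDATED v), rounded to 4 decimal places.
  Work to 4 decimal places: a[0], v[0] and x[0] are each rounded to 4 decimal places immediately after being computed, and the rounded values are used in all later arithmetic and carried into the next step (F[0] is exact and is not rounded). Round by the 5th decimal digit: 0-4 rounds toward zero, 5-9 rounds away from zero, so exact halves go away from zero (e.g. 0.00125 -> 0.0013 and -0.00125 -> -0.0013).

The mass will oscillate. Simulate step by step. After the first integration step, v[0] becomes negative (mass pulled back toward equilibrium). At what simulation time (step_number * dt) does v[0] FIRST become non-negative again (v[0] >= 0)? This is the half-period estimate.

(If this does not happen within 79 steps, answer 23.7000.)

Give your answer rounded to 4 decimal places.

Step 0: x=[8.4000] v=[0.0000]
Step 1: x=[8.2114] v=[-0.6286]
Step 2: x=[7.8520] v=[-1.1979]
Step 3: x=[7.3557] v=[-1.6542]
Step 4: x=[6.7693] v=[-1.9546]
Step 5: x=[6.1481] v=[-2.0707]
Step 6: x=[5.5507] v=[-1.9915]
Step 7: x=[5.0333] v=[-1.7246]
Step 8: x=[4.6448] v=[-1.2951]
Step 9: x=[4.4218] v=[-0.7435]
Step 10: x=[4.3853] v=[-0.1218]
Step 11: x=[4.5387] v=[0.5114]
First v>=0 after going negative at step 11, time=3.3000

Answer: 3.3000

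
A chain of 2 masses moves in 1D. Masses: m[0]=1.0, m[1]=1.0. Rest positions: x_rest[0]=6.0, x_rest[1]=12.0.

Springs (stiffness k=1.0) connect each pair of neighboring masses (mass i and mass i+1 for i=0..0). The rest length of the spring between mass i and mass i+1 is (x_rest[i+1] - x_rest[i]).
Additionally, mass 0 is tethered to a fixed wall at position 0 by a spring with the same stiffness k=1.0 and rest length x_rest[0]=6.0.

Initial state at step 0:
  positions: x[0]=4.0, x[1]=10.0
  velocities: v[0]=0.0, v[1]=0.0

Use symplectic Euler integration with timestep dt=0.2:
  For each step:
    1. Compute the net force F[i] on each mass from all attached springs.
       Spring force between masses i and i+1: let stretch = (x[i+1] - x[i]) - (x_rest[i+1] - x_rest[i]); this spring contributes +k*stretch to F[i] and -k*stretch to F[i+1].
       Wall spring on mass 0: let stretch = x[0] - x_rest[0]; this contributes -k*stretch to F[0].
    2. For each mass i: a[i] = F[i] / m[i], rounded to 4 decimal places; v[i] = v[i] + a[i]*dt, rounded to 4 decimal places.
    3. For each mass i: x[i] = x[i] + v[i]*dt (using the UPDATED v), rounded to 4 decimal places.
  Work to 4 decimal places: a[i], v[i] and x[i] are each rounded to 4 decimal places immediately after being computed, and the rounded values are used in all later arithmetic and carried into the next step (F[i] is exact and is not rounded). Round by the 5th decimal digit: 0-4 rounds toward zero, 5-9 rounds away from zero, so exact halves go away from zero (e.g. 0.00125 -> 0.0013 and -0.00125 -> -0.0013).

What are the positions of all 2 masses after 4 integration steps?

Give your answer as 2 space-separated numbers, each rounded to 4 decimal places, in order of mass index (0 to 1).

Step 0: x=[4.0000 10.0000] v=[0.0000 0.0000]
Step 1: x=[4.0800 10.0000] v=[0.4000 0.0000]
Step 2: x=[4.2336 10.0032] v=[0.7680 0.0160]
Step 3: x=[4.4486 10.0156] v=[1.0752 0.0621]
Step 4: x=[4.7084 10.0453] v=[1.2989 0.1487]

Answer: 4.7084 10.0453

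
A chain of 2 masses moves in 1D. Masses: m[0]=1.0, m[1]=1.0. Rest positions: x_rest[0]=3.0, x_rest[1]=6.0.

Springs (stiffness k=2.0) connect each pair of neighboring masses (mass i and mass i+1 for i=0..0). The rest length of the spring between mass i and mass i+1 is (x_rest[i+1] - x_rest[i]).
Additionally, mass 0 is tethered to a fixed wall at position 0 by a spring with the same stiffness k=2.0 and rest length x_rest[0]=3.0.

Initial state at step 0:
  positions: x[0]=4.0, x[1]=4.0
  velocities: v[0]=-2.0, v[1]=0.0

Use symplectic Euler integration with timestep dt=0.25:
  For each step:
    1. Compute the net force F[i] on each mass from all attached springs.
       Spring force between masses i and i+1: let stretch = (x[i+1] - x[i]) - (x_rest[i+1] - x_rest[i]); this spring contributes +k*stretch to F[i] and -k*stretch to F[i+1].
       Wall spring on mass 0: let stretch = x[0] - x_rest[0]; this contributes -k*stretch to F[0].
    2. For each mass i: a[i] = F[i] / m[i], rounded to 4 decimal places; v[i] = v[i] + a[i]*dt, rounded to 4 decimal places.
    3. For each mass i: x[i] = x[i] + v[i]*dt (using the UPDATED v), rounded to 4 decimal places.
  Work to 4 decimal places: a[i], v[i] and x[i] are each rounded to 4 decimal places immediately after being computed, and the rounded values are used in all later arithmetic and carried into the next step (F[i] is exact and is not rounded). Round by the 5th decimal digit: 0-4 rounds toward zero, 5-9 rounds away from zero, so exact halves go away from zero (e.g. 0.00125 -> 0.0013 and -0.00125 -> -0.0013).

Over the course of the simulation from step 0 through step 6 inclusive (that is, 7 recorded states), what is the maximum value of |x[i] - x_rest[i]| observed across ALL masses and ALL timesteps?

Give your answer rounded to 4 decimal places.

Step 0: x=[4.0000 4.0000] v=[-2.0000 0.0000]
Step 1: x=[3.0000 4.3750] v=[-4.0000 1.5000]
Step 2: x=[1.7969 4.9531] v=[-4.8125 2.3125]
Step 3: x=[0.7637 5.5117] v=[-4.1329 2.2344]
Step 4: x=[0.2285 5.8518] v=[-2.1408 1.3604]
Step 5: x=[0.3677 5.8640] v=[0.5566 0.0488]
Step 6: x=[1.1479 5.5642] v=[3.1209 -1.1994]
Max displacement = 2.7715

Answer: 2.7715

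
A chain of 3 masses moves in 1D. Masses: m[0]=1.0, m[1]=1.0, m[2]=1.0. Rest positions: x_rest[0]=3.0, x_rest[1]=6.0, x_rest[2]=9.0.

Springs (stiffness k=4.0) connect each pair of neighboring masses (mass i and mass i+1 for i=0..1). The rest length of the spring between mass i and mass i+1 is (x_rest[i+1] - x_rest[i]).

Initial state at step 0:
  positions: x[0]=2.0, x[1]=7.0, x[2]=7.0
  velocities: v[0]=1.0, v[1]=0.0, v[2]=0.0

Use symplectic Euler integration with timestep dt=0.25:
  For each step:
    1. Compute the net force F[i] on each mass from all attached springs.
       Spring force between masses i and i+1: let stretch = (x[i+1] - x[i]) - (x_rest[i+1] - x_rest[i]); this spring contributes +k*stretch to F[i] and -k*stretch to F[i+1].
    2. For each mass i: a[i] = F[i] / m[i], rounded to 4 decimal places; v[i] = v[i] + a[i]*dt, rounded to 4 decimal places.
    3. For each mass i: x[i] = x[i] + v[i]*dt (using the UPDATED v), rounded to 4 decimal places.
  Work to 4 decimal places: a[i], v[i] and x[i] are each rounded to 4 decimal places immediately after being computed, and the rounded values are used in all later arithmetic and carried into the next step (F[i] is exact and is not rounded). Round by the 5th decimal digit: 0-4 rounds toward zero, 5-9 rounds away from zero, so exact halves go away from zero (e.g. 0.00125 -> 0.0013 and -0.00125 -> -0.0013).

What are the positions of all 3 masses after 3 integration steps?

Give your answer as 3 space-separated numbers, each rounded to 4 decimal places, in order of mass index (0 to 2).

Answer: 3.6875 3.6875 9.3750

Derivation:
Step 0: x=[2.0000 7.0000 7.0000] v=[1.0000 0.0000 0.0000]
Step 1: x=[2.7500 5.7500 7.7500] v=[3.0000 -5.0000 3.0000]
Step 2: x=[3.5000 4.2500 8.7500] v=[3.0000 -6.0000 4.0000]
Step 3: x=[3.6875 3.6875 9.3750] v=[0.7500 -2.2500 2.5000]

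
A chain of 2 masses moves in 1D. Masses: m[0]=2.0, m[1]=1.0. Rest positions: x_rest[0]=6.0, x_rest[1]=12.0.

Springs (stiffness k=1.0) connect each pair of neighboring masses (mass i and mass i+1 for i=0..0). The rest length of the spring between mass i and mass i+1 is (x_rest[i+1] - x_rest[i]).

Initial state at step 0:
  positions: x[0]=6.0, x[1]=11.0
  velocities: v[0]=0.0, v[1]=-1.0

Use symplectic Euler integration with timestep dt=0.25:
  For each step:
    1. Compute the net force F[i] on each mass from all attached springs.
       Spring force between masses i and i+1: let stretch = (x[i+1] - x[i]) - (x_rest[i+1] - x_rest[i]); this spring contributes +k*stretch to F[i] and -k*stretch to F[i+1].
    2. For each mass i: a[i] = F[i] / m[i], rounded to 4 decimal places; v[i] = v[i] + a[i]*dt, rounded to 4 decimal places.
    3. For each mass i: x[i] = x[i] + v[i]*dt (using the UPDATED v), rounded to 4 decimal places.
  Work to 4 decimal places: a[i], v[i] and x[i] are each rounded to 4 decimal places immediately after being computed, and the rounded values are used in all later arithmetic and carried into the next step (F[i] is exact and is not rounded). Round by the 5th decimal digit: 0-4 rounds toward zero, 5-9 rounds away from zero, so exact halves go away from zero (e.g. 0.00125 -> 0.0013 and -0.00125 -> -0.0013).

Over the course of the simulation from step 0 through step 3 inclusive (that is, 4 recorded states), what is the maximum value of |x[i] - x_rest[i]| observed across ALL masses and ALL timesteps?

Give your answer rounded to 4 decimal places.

Step 0: x=[6.0000 11.0000] v=[0.0000 -1.0000]
Step 1: x=[5.9688 10.8125] v=[-0.1250 -0.7500]
Step 2: x=[5.9014 10.6973] v=[-0.2696 -0.4609]
Step 3: x=[5.7964 10.6573] v=[-0.4201 -0.1599]
Max displacement = 1.3427

Answer: 1.3427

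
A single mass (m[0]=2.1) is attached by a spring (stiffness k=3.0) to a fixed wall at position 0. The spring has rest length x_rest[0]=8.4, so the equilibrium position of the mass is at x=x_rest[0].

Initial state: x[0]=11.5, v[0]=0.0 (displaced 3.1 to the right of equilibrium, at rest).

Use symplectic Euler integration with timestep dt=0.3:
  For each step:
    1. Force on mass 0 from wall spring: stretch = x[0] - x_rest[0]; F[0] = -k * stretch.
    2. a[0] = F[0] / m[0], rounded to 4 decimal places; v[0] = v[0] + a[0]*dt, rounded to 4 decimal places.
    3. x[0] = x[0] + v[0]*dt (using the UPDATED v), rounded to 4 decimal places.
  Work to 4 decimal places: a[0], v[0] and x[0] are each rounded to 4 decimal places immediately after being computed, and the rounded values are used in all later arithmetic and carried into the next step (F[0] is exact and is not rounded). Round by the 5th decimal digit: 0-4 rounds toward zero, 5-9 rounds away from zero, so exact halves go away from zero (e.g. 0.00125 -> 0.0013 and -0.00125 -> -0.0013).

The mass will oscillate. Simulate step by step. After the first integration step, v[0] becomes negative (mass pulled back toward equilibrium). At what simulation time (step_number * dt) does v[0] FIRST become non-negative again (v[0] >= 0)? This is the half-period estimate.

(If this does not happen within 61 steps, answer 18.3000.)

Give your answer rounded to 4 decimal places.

Step 0: x=[11.5000] v=[0.0000]
Step 1: x=[11.1014] v=[-1.3286]
Step 2: x=[10.3555] v=[-2.4863]
Step 3: x=[9.3582] v=[-3.3244]
Step 4: x=[8.2377] v=[-3.7351]
Step 5: x=[7.1381] v=[-3.6655]
Step 6: x=[6.2007] v=[-3.1247]
Step 7: x=[5.5461] v=[-2.1821]
Step 8: x=[5.2584] v=[-0.9590]
Step 9: x=[5.3746] v=[0.3874]
First v>=0 after going negative at step 9, time=2.7000

Answer: 2.7000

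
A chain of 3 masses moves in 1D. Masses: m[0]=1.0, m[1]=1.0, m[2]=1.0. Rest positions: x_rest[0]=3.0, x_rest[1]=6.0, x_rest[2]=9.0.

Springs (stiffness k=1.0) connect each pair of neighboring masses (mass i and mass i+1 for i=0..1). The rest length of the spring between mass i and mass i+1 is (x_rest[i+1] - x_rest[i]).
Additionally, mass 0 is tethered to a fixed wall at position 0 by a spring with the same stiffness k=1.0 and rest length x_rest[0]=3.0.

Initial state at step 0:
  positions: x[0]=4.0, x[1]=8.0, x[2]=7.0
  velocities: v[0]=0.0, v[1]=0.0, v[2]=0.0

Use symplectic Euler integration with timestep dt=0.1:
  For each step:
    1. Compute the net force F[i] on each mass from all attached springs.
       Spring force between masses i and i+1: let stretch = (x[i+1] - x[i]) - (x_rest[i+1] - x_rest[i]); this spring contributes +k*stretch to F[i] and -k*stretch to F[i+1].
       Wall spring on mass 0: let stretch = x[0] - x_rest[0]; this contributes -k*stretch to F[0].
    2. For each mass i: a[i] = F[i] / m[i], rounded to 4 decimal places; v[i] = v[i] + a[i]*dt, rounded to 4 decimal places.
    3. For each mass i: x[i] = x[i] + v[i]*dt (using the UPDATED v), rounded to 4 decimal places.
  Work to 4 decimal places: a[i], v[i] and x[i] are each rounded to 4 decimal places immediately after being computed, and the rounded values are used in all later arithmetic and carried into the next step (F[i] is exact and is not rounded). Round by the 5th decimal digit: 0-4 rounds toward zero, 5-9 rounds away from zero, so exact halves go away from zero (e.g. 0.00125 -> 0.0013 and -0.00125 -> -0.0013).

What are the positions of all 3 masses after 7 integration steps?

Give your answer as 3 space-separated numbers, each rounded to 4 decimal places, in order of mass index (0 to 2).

Step 0: x=[4.0000 8.0000 7.0000] v=[0.0000 0.0000 0.0000]
Step 1: x=[4.0000 7.9500 7.0400] v=[0.0000 -0.5000 0.4000]
Step 2: x=[3.9995 7.8514 7.1191] v=[-0.0050 -0.9860 0.7910]
Step 3: x=[3.9975 7.7070 7.2355] v=[-0.0198 -1.4444 1.1642]
Step 4: x=[3.9926 7.5208 7.3866] v=[-0.0486 -1.8625 1.5114]
Step 5: x=[3.9831 7.2979 7.5691] v=[-0.0950 -2.2287 1.8248]
Step 6: x=[3.9669 7.0446 7.7789] v=[-0.1618 -2.5331 2.0977]
Step 7: x=[3.9418 6.7679 8.0113] v=[-0.2507 -2.7674 2.3243]

Answer: 3.9418 6.7679 8.0113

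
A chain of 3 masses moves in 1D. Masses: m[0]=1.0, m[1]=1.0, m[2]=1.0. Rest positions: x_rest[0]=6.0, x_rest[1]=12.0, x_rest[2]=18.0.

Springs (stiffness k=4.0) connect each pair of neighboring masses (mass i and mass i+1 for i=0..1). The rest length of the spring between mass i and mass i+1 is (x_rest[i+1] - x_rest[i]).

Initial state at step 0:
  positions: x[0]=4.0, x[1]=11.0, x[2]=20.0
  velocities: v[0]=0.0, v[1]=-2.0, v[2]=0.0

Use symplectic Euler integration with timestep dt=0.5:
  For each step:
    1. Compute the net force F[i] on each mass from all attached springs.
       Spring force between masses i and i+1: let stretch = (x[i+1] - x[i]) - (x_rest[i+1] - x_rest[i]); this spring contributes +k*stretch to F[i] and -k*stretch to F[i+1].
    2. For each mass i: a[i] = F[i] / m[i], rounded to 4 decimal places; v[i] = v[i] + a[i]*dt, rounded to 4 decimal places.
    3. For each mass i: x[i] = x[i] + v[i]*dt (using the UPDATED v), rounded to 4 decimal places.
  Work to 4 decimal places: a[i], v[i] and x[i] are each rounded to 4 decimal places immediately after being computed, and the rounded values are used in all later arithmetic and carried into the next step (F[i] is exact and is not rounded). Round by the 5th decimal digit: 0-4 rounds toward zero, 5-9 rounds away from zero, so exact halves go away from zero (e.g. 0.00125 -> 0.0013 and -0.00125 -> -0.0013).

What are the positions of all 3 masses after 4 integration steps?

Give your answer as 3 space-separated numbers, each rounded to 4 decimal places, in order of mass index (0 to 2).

Step 0: x=[4.0000 11.0000 20.0000] v=[0.0000 -2.0000 0.0000]
Step 1: x=[5.0000 12.0000 17.0000] v=[2.0000 2.0000 -6.0000]
Step 2: x=[7.0000 11.0000 15.0000] v=[4.0000 -2.0000 -4.0000]
Step 3: x=[7.0000 10.0000 15.0000] v=[0.0000 -2.0000 0.0000]
Step 4: x=[4.0000 11.0000 16.0000] v=[-6.0000 2.0000 2.0000]

Answer: 4.0000 11.0000 16.0000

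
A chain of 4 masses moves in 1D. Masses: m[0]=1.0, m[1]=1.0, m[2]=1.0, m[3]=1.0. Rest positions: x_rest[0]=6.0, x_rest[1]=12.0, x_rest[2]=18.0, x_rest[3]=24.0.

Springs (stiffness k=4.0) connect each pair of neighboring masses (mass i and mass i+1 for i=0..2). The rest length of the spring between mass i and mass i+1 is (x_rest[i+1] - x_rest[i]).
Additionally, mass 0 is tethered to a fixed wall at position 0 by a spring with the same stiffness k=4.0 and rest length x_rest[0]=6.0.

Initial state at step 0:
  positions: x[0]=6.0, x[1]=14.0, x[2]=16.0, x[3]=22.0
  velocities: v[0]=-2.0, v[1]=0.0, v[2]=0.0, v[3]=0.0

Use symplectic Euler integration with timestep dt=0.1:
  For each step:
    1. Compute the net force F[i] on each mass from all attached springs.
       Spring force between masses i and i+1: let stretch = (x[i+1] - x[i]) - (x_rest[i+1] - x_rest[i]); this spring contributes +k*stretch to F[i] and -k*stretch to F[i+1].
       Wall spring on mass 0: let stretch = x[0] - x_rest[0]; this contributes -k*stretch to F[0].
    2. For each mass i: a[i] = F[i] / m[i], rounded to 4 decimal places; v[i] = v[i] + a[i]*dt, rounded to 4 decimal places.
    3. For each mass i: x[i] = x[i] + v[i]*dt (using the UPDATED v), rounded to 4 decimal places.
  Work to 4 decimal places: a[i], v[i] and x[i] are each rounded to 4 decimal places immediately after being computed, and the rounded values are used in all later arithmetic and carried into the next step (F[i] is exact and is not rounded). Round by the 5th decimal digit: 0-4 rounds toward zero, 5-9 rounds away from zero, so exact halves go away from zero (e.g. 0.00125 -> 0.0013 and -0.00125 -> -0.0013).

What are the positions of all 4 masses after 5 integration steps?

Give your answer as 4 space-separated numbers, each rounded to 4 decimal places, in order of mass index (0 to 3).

Step 0: x=[6.0000 14.0000 16.0000 22.0000] v=[-2.0000 0.0000 0.0000 0.0000]
Step 1: x=[5.8800 13.7600 16.1600 22.0000] v=[-1.2000 -2.4000 1.6000 0.0000]
Step 2: x=[5.8400 13.3008 16.4576 22.0064] v=[-0.4000 -4.5920 2.9760 0.0640]
Step 3: x=[5.8648 12.6694 16.8509 22.0309] v=[0.2483 -6.3136 3.9328 0.2445]
Step 4: x=[5.9272 11.9331 17.2841 22.0882] v=[0.6242 -7.3628 4.3322 0.5725]
Step 5: x=[5.9928 11.1706 17.6954 22.1933] v=[0.6557 -7.6248 4.1134 1.0509]

Answer: 5.9928 11.1706 17.6954 22.1933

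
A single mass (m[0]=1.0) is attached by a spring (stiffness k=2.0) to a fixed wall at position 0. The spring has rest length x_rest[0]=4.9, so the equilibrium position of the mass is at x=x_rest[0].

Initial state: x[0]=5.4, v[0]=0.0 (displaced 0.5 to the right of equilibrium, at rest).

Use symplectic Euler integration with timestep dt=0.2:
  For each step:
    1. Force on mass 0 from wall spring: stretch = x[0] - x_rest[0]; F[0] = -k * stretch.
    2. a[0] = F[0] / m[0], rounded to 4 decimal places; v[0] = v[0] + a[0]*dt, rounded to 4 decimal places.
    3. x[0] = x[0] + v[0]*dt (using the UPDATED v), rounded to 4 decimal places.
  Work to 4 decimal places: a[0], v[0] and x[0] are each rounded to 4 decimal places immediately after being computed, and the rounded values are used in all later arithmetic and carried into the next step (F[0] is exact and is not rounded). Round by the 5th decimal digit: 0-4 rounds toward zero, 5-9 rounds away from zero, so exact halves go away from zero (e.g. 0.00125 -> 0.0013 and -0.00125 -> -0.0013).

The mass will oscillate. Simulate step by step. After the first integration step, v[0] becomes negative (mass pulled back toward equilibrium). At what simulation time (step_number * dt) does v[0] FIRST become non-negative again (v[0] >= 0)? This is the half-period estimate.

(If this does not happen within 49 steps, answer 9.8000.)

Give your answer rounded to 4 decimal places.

Answer: 2.4000

Derivation:
Step 0: x=[5.4000] v=[0.0000]
Step 1: x=[5.3600] v=[-0.2000]
Step 2: x=[5.2832] v=[-0.3840]
Step 3: x=[5.1757] v=[-0.5373]
Step 4: x=[5.0462] v=[-0.6476]
Step 5: x=[4.9050] v=[-0.7061]
Step 6: x=[4.7634] v=[-0.7081]
Step 7: x=[4.6327] v=[-0.6535]
Step 8: x=[4.5234] v=[-0.5466]
Step 9: x=[4.4442] v=[-0.3960]
Step 10: x=[4.4015] v=[-0.2137]
Step 11: x=[4.3986] v=[-0.0143]
Step 12: x=[4.4359] v=[0.1863]
First v>=0 after going negative at step 12, time=2.4000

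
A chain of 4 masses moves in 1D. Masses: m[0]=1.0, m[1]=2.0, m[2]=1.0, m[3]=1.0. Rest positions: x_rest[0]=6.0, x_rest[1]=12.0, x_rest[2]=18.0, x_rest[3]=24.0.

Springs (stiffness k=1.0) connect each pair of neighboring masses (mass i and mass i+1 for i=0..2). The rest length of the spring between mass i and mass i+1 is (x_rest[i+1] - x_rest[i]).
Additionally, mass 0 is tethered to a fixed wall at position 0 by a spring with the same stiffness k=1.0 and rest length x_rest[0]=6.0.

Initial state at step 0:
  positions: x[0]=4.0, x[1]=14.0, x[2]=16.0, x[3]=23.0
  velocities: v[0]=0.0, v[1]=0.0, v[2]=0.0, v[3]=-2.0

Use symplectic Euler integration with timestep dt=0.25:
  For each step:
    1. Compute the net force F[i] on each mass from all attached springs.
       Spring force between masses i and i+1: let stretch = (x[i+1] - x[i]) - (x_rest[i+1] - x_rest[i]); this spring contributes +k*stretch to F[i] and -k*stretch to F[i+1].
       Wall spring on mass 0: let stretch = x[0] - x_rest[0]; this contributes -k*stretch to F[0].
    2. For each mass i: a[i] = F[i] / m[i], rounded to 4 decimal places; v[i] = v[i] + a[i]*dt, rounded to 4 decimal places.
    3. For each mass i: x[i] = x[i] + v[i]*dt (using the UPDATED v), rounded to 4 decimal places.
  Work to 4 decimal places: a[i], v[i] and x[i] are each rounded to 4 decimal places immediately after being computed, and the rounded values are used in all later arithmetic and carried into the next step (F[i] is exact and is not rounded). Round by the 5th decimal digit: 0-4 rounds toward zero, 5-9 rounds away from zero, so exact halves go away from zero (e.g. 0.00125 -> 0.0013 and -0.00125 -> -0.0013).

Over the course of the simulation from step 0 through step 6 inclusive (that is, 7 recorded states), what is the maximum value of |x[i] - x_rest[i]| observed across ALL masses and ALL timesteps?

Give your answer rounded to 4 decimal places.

Step 0: x=[4.0000 14.0000 16.0000 23.0000] v=[0.0000 0.0000 0.0000 -2.0000]
Step 1: x=[4.3750 13.7500 16.3125 22.4375] v=[1.5000 -1.0000 1.2500 -2.2500]
Step 2: x=[5.0625 13.2871 16.8477 21.8672] v=[2.7500 -1.8516 2.1406 -2.2813]
Step 3: x=[5.9476 12.6785 17.4740 21.3582] v=[3.5405 -2.4346 2.5053 -2.0362]
Step 4: x=[6.8817 12.0094 18.0434 20.9814] v=[3.7363 -2.6765 2.2775 -1.5073]
Step 5: x=[7.7062 11.3686 18.4193 20.7960] v=[3.2978 -2.5632 1.5035 -0.7418]
Step 6: x=[8.2779 10.8337 18.5031 20.8370] v=[2.2869 -2.1397 0.3350 0.1640]
Max displacement = 3.2040

Answer: 3.2040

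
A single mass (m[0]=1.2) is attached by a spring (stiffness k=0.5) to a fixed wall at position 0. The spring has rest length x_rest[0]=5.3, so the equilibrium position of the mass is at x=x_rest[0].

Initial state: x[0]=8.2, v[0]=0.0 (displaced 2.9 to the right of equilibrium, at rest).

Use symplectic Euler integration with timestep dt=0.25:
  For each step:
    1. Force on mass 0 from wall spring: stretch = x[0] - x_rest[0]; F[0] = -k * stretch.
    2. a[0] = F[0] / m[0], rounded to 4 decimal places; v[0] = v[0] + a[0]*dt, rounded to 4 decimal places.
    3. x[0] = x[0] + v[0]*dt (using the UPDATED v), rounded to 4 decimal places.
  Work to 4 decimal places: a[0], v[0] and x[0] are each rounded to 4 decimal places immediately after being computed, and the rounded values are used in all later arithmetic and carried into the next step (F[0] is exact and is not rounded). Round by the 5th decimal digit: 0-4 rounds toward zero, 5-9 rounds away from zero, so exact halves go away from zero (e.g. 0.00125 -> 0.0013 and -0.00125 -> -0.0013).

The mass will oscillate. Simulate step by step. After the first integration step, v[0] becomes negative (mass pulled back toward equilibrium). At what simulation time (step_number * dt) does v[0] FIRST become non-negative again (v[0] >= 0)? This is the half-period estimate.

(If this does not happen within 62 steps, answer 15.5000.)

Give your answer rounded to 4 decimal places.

Step 0: x=[8.2000] v=[0.0000]
Step 1: x=[8.1245] v=[-0.3021]
Step 2: x=[7.9754] v=[-0.5963]
Step 3: x=[7.7567] v=[-0.8750]
Step 4: x=[7.4740] v=[-1.1309]
Step 5: x=[7.1347] v=[-1.3574]
Step 6: x=[6.7476] v=[-1.5485]
Step 7: x=[6.3228] v=[-1.6993]
Step 8: x=[5.8713] v=[-1.8059]
Step 9: x=[5.4050] v=[-1.8654]
Step 10: x=[4.9359] v=[-1.8764]
Step 11: x=[4.4763] v=[-1.8385]
Step 12: x=[4.0381] v=[-1.7527]
Step 13: x=[3.6328] v=[-1.6213]
Step 14: x=[3.2709] v=[-1.4476]
Step 15: x=[2.9619] v=[-1.2362]
Step 16: x=[2.7137] v=[-0.9927]
Step 17: x=[2.5329] v=[-0.7233]
Step 18: x=[2.4241] v=[-0.4351]
Step 19: x=[2.3902] v=[-0.1355]
Step 20: x=[2.4321] v=[0.1676]
First v>=0 after going negative at step 20, time=5.0000

Answer: 5.0000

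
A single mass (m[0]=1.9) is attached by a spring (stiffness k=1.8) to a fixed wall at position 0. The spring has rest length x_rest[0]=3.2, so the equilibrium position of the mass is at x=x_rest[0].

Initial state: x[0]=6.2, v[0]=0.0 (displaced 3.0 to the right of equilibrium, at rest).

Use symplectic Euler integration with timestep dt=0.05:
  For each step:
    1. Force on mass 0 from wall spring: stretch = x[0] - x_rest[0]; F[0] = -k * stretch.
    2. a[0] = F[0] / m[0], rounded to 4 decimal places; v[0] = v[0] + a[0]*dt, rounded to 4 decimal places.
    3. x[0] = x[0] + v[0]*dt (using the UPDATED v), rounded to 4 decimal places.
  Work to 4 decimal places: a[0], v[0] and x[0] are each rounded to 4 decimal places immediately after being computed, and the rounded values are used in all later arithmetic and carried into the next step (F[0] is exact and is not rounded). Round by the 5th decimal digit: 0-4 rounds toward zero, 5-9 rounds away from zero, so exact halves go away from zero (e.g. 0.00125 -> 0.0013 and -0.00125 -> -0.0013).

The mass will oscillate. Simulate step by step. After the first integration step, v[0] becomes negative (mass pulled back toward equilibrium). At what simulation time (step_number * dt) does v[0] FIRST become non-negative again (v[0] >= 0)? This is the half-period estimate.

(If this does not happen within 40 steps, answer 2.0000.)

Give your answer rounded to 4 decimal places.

Answer: 2.0000

Derivation:
Step 0: x=[6.2000] v=[0.0000]
Step 1: x=[6.1929] v=[-0.1421]
Step 2: x=[6.1787] v=[-0.2839]
Step 3: x=[6.1575] v=[-0.4250]
Step 4: x=[6.1292] v=[-0.5651]
Step 5: x=[6.0940] v=[-0.7039]
Step 6: x=[6.0520] v=[-0.8410]
Step 7: x=[6.0032] v=[-0.9761]
Step 8: x=[5.9478] v=[-1.1089]
Step 9: x=[5.8858] v=[-1.2391]
Step 10: x=[5.8175] v=[-1.3663]
Step 11: x=[5.7430] v=[-1.4903]
Step 12: x=[5.6625] v=[-1.6108]
Step 13: x=[5.5761] v=[-1.7274]
Step 14: x=[5.4841] v=[-1.8400]
Step 15: x=[5.3867] v=[-1.9482]
Step 16: x=[5.2841] v=[-2.0518]
Step 17: x=[5.1766] v=[-2.1505]
Step 18: x=[5.0644] v=[-2.2441]
Step 19: x=[4.9478] v=[-2.3324]
Step 20: x=[4.8270] v=[-2.4152]
Step 21: x=[4.7024] v=[-2.4923]
Step 22: x=[4.5742] v=[-2.5635]
Step 23: x=[4.4428] v=[-2.6286]
Step 24: x=[4.3084] v=[-2.6875]
Step 25: x=[4.1714] v=[-2.7400]
Step 26: x=[4.0321] v=[-2.7860]
Step 27: x=[3.8908] v=[-2.8254]
Step 28: x=[3.7479] v=[-2.8581]
Step 29: x=[3.6037] v=[-2.8841]
Step 30: x=[3.4585] v=[-2.9032]
Step 31: x=[3.3127] v=[-2.9154]
Step 32: x=[3.1667] v=[-2.9207]
Step 33: x=[3.0207] v=[-2.9191]
Step 34: x=[2.8752] v=[-2.9106]
Step 35: x=[2.7304] v=[-2.8952]
Step 36: x=[2.5868] v=[-2.8730]
Step 37: x=[2.4446] v=[-2.8440]
Step 38: x=[2.3042] v=[-2.8082]
Step 39: x=[2.1659] v=[-2.7658]
Step 40: x=[2.0301] v=[-2.7168]
v[0] did not become non-negative within 40 steps; using fallback time=2.0000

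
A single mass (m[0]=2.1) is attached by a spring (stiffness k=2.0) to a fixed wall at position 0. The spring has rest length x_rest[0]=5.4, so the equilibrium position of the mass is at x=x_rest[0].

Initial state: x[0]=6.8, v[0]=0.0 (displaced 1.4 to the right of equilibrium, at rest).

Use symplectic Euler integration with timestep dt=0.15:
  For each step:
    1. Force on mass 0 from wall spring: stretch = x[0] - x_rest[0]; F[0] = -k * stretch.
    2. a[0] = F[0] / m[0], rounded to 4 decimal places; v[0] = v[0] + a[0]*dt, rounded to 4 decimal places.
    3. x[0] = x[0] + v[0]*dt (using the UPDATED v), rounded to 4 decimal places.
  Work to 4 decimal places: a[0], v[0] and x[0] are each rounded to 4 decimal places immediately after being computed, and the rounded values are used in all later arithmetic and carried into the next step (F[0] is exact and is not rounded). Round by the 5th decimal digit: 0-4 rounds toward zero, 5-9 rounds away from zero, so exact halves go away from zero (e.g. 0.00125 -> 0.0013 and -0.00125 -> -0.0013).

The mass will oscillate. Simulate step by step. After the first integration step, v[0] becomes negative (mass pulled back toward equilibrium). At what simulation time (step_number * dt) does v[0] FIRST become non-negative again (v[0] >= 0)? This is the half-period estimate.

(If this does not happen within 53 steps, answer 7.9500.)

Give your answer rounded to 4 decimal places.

Answer: 3.3000

Derivation:
Step 0: x=[6.8000] v=[0.0000]
Step 1: x=[6.7700] v=[-0.2000]
Step 2: x=[6.7106] v=[-0.3957]
Step 3: x=[6.6232] v=[-0.5829]
Step 4: x=[6.5095] v=[-0.7577]
Step 5: x=[6.3721] v=[-0.9162]
Step 6: x=[6.2138] v=[-1.0551]
Step 7: x=[6.0381] v=[-1.1714]
Step 8: x=[5.8487] v=[-1.2626]
Step 9: x=[5.6497] v=[-1.3267]
Step 10: x=[5.4453] v=[-1.3624]
Step 11: x=[5.2400] v=[-1.3689]
Step 12: x=[5.0381] v=[-1.3460]
Step 13: x=[4.8440] v=[-1.2943]
Step 14: x=[4.6618] v=[-1.2149]
Step 15: x=[4.4954] v=[-1.1095]
Step 16: x=[4.3484] v=[-0.9803]
Step 17: x=[4.2239] v=[-0.8301]
Step 18: x=[4.1246] v=[-0.6621]
Step 19: x=[4.0526] v=[-0.4799]
Step 20: x=[4.0095] v=[-0.2874]
Step 21: x=[3.9962] v=[-0.0888]
Step 22: x=[4.0130] v=[0.1118]
First v>=0 after going negative at step 22, time=3.3000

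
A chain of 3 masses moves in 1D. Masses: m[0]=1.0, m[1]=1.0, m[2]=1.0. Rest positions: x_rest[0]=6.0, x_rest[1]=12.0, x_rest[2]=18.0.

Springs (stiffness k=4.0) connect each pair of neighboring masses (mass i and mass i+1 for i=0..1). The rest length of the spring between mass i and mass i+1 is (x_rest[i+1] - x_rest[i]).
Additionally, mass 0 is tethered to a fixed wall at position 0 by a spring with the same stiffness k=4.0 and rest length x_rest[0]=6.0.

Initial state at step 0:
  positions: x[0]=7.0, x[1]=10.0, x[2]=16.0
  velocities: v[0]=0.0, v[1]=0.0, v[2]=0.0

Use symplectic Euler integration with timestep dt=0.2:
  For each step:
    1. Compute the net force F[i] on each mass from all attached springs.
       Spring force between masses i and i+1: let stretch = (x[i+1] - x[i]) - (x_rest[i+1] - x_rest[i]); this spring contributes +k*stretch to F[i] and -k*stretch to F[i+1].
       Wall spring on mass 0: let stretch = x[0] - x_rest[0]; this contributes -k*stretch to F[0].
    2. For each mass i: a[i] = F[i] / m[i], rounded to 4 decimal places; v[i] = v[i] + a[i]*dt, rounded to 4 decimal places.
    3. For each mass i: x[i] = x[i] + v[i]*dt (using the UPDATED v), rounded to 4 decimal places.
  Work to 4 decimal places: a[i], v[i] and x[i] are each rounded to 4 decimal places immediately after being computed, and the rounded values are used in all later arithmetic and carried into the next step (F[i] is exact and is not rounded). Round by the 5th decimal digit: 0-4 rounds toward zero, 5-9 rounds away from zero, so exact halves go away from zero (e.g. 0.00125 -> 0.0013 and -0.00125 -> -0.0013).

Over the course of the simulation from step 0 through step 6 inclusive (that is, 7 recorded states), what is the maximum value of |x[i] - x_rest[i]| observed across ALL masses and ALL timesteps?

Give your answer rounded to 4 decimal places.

Step 0: x=[7.0000 10.0000 16.0000] v=[0.0000 0.0000 0.0000]
Step 1: x=[6.3600 10.4800 16.0000] v=[-3.2000 2.4000 0.0000]
Step 2: x=[5.3616 11.1840 16.0768] v=[-4.9920 3.5200 0.3840]
Step 3: x=[4.4369 11.7393 16.3308] v=[-4.6234 2.7763 1.2698]
Step 4: x=[3.9707 11.8608 16.8101] v=[-2.3310 0.6076 2.3966]
Step 5: x=[4.1316 11.5118 17.4575] v=[0.8045 -1.7450 3.2372]
Step 6: x=[4.8123 10.9333 18.1136] v=[3.4034 -2.8926 3.2806]
Max displacement = 2.0293

Answer: 2.0293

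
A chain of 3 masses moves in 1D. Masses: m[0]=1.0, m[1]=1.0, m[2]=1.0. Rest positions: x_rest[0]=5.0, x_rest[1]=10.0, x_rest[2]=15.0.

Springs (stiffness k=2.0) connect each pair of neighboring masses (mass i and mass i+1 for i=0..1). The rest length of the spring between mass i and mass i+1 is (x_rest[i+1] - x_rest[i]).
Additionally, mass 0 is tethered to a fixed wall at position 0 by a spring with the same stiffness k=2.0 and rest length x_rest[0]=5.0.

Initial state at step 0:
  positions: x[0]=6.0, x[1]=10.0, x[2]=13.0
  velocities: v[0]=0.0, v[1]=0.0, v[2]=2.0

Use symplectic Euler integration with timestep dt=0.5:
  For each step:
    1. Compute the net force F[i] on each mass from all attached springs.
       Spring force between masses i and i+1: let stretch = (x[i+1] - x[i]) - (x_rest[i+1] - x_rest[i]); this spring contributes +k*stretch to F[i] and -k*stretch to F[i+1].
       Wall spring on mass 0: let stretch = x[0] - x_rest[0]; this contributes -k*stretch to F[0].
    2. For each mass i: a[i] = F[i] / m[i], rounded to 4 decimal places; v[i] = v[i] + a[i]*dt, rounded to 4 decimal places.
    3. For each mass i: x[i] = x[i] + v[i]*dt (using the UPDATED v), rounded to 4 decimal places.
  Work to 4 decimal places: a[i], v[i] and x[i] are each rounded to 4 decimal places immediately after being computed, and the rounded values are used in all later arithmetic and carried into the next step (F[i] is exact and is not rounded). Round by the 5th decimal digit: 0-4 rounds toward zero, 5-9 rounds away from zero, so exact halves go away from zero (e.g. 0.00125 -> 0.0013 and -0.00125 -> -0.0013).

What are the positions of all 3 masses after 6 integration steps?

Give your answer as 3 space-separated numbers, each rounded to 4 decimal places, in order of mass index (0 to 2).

Step 0: x=[6.0000 10.0000 13.0000] v=[0.0000 0.0000 2.0000]
Step 1: x=[5.0000 9.5000 15.0000] v=[-2.0000 -1.0000 4.0000]
Step 2: x=[3.7500 9.5000 16.7500] v=[-2.5000 0.0000 3.5000]
Step 3: x=[3.5000 10.2500 17.3750] v=[-0.5000 1.5000 1.2500]
Step 4: x=[4.8750 11.1875 16.9375] v=[2.7500 1.8750 -0.8750]
Step 5: x=[6.9688 11.8438 16.1250] v=[4.1875 1.3125 -1.6250]
Step 6: x=[8.0157 12.2032 15.6719] v=[2.0937 0.7187 -0.9062]

Answer: 8.0157 12.2032 15.6719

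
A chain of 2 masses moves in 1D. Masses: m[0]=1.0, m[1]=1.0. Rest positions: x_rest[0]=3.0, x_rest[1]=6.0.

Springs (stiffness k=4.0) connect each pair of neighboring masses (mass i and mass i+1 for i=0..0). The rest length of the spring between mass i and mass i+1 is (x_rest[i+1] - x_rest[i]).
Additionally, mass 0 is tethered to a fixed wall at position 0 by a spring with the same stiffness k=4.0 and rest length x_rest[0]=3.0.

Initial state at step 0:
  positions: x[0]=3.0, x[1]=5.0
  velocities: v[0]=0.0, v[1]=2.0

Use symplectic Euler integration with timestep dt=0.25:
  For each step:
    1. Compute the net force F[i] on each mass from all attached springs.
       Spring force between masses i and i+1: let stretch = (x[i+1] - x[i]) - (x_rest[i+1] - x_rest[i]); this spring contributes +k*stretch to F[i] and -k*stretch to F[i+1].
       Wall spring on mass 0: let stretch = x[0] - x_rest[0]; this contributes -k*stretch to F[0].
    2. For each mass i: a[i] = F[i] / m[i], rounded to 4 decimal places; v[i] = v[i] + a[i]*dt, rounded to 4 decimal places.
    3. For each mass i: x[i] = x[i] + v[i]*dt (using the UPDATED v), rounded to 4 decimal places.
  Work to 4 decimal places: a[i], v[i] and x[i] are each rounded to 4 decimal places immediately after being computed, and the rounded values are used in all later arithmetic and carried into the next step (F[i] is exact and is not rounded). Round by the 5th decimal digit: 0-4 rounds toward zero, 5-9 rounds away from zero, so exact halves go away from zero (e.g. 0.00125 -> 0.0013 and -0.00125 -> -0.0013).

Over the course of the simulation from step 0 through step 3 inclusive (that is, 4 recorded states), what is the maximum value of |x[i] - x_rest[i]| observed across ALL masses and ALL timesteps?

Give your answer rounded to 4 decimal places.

Answer: 1.0156

Derivation:
Step 0: x=[3.0000 5.0000] v=[0.0000 2.0000]
Step 1: x=[2.7500 5.7500] v=[-1.0000 3.0000]
Step 2: x=[2.5625 6.5000] v=[-0.7500 3.0000]
Step 3: x=[2.7188 7.0156] v=[0.6250 2.0625]
Max displacement = 1.0156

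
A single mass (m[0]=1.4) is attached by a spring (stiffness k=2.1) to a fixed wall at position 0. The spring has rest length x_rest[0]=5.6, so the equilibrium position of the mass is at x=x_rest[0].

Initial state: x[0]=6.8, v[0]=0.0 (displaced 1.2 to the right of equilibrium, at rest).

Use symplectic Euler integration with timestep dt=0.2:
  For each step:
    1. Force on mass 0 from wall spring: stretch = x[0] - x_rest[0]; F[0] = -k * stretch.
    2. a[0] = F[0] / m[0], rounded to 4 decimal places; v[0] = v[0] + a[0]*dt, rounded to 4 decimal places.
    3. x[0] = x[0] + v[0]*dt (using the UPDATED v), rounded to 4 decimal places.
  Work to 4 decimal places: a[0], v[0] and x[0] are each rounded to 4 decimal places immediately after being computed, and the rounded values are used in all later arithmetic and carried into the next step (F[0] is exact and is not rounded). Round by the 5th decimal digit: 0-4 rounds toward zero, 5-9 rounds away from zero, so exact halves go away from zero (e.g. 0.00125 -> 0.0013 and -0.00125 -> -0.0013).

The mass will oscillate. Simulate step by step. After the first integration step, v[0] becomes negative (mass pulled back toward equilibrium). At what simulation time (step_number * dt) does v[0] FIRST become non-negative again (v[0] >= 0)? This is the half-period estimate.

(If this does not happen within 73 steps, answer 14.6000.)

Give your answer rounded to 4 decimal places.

Answer: 2.6000

Derivation:
Step 0: x=[6.8000] v=[0.0000]
Step 1: x=[6.7280] v=[-0.3600]
Step 2: x=[6.5883] v=[-0.6984]
Step 3: x=[6.3893] v=[-0.9949]
Step 4: x=[6.1430] v=[-1.2317]
Step 5: x=[5.8641] v=[-1.3946]
Step 6: x=[5.5693] v=[-1.4738]
Step 7: x=[5.2764] v=[-1.4646]
Step 8: x=[5.0029] v=[-1.3675]
Step 9: x=[4.7652] v=[-1.1884]
Step 10: x=[4.5776] v=[-0.9380]
Step 11: x=[4.4513] v=[-0.6313]
Step 12: x=[4.3940] v=[-0.2867]
Step 13: x=[4.4090] v=[0.0751]
First v>=0 after going negative at step 13, time=2.6000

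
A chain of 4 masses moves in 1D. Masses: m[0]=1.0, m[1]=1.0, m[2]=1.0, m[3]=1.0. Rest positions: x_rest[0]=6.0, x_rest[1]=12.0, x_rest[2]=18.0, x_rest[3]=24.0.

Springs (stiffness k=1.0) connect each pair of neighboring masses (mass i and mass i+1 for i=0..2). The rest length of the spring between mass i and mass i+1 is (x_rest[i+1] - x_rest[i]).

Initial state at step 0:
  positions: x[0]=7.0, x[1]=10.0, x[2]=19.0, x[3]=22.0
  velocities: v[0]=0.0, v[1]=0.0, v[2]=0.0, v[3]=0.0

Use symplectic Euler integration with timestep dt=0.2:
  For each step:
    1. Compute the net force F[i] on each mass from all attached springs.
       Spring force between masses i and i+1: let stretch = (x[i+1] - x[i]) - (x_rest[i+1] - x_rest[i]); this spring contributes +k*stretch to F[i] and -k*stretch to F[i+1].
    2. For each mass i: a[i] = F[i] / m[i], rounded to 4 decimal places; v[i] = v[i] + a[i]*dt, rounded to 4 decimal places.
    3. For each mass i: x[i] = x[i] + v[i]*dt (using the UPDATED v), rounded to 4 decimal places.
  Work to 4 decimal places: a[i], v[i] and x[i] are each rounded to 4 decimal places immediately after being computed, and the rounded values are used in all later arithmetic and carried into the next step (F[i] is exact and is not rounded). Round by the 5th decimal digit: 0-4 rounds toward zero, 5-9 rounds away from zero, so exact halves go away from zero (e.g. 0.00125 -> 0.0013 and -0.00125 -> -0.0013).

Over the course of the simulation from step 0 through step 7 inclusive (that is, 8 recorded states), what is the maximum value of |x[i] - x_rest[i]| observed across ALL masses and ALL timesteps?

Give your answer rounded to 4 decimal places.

Step 0: x=[7.0000 10.0000 19.0000 22.0000] v=[0.0000 0.0000 0.0000 0.0000]
Step 1: x=[6.8800 10.2400 18.7600 22.1200] v=[-0.6000 1.2000 -1.2000 0.6000]
Step 2: x=[6.6544 10.6864 18.3136 22.3456] v=[-1.1280 2.2320 -2.2320 1.1280]
Step 3: x=[6.3501 11.2766 17.7234 22.6499] v=[-1.5216 2.9510 -2.9510 1.5216]
Step 4: x=[6.0028 11.9276 17.0724 22.9972] v=[-1.7363 3.2551 -3.2551 1.7363]
Step 5: x=[5.6525 12.5474 16.4526 23.3475] v=[-1.7513 3.0991 -3.0991 1.7513]
Step 6: x=[5.3380 13.0476 15.9524 23.6620] v=[-1.5723 2.5012 -2.5012 1.5723]
Step 7: x=[5.0919 13.3556 15.6444 23.9081] v=[-1.2304 1.5402 -1.5402 1.2304]
Max displacement = 2.3556

Answer: 2.3556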